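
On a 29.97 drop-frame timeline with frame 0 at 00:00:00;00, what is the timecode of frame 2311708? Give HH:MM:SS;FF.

21:25:34;02

Each 10-minute DF block holds 10 × 60 × 30 − 9 × 2 = 17982 frames. 2311708 ÷ 17982 → 128 full blocks, remainder 10012.
Within the partial block the first minute is 1800 frames and each further minute 1798, so 5 further minute boundaries passed. Total skipped labels = 18 × 128 + 2 × 5 = 2314.
Non-drop label index = 2311708 + 2314 = 2314022; at 30 labels/s that is 21:25:34:02, i.e. DF 21:25:34;02.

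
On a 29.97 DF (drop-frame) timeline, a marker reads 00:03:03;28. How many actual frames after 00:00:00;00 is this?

Complete 10-minute blocks: 0, each 17982 frames → 0.
Remaining 3 whole minutes in the current block: 1800 + 2 × 1798 = 5396 frames.
Within the current minute: 3 × 30 + 28 − 2 = 116 (labels ;00/;01 skipped at this minute). Total = 0 + 5396 + 116 = 5512.

5512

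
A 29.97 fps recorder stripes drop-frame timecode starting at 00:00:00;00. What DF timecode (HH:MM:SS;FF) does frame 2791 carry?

Ten DF minutes hold 17982 frames, so frame 2791 lies in block 0 (frames 0–17981) with 2791 frames into that block.
The block's first minute is 1800 frames and the rest 1798 each; 2791 frames reaches minute 1, so 0 × 18 + 1 × 2 = 2 labels have been skipped so far.
Adding those back, label number 2791 + 2 = 2793 at 30 labels/s is 93 s + 3 f = 0 h 1 min 33 s frame 3, i.e. 00:01:33;03.

00:01:33;03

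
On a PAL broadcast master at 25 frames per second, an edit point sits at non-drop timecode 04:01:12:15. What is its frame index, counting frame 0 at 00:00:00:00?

Total seconds to the label: (4 × 3600 + 1 × 60 + 12) = 14472.
Frame index = 14472 × 25 + 15 = 361815.

frame 361815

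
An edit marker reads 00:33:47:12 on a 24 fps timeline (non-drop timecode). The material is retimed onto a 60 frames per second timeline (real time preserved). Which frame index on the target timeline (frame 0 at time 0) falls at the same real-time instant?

Source frame index: (0×3600 + 33×60 + 47) × 24 + 12 = 48660.
Real time: 48660 / (24) = 4055/2 s.
Target frame: (4055/2) × (60) = 121650.

frame 121650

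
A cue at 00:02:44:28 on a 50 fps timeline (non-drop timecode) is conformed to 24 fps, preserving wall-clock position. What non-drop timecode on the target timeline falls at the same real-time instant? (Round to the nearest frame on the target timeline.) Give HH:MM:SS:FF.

00:02:44:13

Source frame index: (0×3600 + 2×60 + 44) × 50 + 28 = 8228.
Real time: 8228 / (50) = 4114/25 s.
Target frame: (4114/25) × (24) = 98736/25 ≈ 3949.440 → 3949.
At 24 labels/s: frame 3949 → 00:02:44:13.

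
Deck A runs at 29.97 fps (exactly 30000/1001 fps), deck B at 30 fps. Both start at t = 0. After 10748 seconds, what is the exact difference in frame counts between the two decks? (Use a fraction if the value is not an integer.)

322440/1001 frames

A emits 30000/1001 × 10748 = 322440000/1001 frames; B emits 30 × 10748 = 322440.
Difference = 322440/1001 frames (≈ 322.1179); B is ahead of A.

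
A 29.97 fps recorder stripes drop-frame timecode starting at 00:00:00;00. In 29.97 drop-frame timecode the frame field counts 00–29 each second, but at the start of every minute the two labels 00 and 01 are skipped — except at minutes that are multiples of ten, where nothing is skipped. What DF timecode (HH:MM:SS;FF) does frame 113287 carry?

01:02:59;29

Ten DF minutes hold 17982 frames, so frame 113287 lies in block 6 (frames 107892–125873) with 5395 frames into that block.
The block's first minute is 1800 frames and the rest 1798 each; 5395 frames reaches minute 2, so 6 × 18 + 2 × 2 = 112 labels have been skipped so far.
Adding those back, label number 113287 + 112 = 113399 at 30 labels/s is 3779 s + 29 f = 1 h 2 min 59 s frame 29, i.e. 01:02:59;29.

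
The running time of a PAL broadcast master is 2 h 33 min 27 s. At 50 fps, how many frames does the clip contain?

460350 frames

2 h 33 min 27 s = 9207 s.
Frames = 9207 × 50 = 460350.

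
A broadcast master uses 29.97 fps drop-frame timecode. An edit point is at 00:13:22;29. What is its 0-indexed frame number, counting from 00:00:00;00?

24065

As if non-drop at 30 labels/s: (0 × 3600 + 13 × 60 + 22) × 30 + 29 = 24089.
Minute boundaries passed: 13; those not divisible by 10: 13 − 1 = 12; dropped labels = 2 × 12 = 24.
Actual frame index = 24089 − 24 = 24065.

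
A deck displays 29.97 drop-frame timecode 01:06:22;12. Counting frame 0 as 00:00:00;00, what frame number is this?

119352

Complete 10-minute blocks: 6, each 17982 frames → 107892.
Remaining 6 whole minutes in the current block: 1800 + 5 × 1798 = 10790 frames.
Within the current minute: 22 × 30 + 12 − 2 = 670 (labels ;00/;01 skipped at this minute). Total = 107892 + 10790 + 670 = 119352.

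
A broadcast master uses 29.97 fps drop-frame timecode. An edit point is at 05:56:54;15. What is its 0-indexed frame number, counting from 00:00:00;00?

641793

As if non-drop at 30 labels/s: (5 × 3600 + 56 × 60 + 54) × 30 + 15 = 642435.
Minute boundaries passed: 356; those not divisible by 10: 356 − 35 = 321; dropped labels = 2 × 321 = 642.
Actual frame index = 642435 − 642 = 641793.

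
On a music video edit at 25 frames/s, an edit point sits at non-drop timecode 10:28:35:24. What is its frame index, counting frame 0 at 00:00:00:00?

Total seconds to the label: (10 × 3600 + 28 × 60 + 35) = 37715.
Frame index = 37715 × 25 + 24 = 942899.

942899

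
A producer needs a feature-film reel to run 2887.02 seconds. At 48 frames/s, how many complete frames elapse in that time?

Frames = 2887.02 × 48 = 3464424/25 ≈ 138576.9600.
Complete frames: 138576.

138576 frames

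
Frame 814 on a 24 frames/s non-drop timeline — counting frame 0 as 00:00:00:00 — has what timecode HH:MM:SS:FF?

00:00:33:22

814 ÷ 24 = 33 full seconds, remainder 22 frames.
33 s = 0 h 0 min 33 s.
Timecode: 00:00:33:22.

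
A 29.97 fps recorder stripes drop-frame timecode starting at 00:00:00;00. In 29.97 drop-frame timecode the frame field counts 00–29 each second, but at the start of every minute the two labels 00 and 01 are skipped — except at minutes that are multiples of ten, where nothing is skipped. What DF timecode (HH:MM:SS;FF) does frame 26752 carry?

Each 10-minute DF block holds 10 × 60 × 30 − 9 × 2 = 17982 frames. 26752 ÷ 17982 → 1 full block, remainder 8770.
Within the partial block the first minute is 1800 frames and each further minute 1798, so 4 further minute boundaries passed. Total skipped labels = 18 × 1 + 2 × 4 = 26.
Non-drop label index = 26752 + 26 = 26778; at 30 labels/s that is 00:14:52:18, i.e. DF 00:14:52;18.

00:14:52;18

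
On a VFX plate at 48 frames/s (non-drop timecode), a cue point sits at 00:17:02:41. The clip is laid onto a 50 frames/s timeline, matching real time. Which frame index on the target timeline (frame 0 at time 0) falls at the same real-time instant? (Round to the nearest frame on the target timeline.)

frame 51143

Source frame index: (0×3600 + 17×60 + 2) × 48 + 41 = 49097.
Real time: 49097 / (48) = 49097/48 s.
Target frame: (49097/48) × (50) = 1227425/24 ≈ 51142.708 → 51143.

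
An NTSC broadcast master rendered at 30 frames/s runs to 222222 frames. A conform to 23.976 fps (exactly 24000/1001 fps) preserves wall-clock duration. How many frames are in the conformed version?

177600 frames

Target frames = source frames × (target rate / source rate) = 222222 × (24000/1001)/(30) = 222222 × 800/1001 = 177600.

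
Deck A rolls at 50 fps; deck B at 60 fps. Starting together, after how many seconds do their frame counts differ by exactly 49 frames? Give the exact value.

The gap grows by |60 − 50| = 10 frames per second.
Time for a 49-frame gap: 49 ÷ (10) = 4.9 s.

4.9 seconds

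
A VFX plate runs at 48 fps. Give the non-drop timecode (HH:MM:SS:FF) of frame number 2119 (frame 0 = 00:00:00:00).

2119 ÷ 48 = 44 full seconds, remainder 7 frames.
44 s = 0 h 0 min 44 s.
Timecode: 00:00:44:07.

00:00:44:07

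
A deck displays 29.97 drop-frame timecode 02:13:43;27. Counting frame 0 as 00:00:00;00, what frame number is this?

240477

Complete 10-minute blocks: 13, each 17982 frames → 233766.
Remaining 3 whole minutes in the current block: 1800 + 2 × 1798 = 5396 frames.
Within the current minute: 43 × 30 + 27 − 2 = 1315 (labels ;00/;01 skipped at this minute). Total = 233766 + 5396 + 1315 = 240477.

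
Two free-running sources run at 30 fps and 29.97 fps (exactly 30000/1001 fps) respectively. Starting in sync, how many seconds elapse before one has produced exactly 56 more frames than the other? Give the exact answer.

The gap grows by |30000/1001 − 30| = 30/1001 frames per second.
Time for a 56-frame gap: 56 ÷ (30/1001) = 28028/15 s.

28028/15 seconds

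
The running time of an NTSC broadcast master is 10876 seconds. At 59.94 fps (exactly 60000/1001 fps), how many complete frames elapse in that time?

651908 frames

Frames = 10876 × 60000/1001 = 652560000/1001 ≈ 651908.0919.
Complete frames: 651908.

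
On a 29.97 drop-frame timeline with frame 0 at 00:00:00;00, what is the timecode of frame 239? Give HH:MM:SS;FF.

00:00:07;29

Each 10-minute DF block holds 10 × 60 × 30 − 9 × 2 = 17982 frames. 239 ÷ 17982 → 0 full blocks, remainder 239.
Within the partial block the first minute is 1800 frames and each further minute 1798, so 0 further minute boundaries passed. Total skipped labels = 18 × 0 + 2 × 0 = 0.
Non-drop label index = 239 + 0 = 239; at 30 labels/s that is 00:00:07:29, i.e. DF 00:00:07;29.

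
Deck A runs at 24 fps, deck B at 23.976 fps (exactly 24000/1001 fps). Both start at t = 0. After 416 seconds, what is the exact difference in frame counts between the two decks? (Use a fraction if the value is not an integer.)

A emits 24 × 416 = 9984 frames; B emits 24000/1001 × 416 = 768000/77.
Difference = 768/77 frames (≈ 9.9740); B is behind A.

768/77 frames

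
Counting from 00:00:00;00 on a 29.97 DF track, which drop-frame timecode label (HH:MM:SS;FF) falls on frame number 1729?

Ten DF minutes hold 17982 frames, so frame 1729 lies in block 0 (frames 0–17981) with 1729 frames into that block.
The block's first minute is 1800 frames and the rest 1798 each; 1729 frames reaches minute 0, so 0 × 18 + 0 × 2 = 0 labels have been skipped so far.
Adding those back, label number 1729 + 0 = 1729 at 30 labels/s is 57 s + 19 f = 0 h 0 min 57 s frame 19, i.e. 00:00:57;19.

00:00:57;19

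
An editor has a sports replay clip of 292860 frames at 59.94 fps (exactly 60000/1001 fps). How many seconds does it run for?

Running time = 292860 / (60000/1001) = 4885.881 s.

4885.881 seconds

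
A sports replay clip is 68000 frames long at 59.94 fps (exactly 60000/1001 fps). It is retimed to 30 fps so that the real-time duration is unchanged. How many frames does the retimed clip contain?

Target frames = source frames × (target rate / source rate) = 68000 × (30)/(60000/1001) = 68000 × 1001/2000 = 34034.

34034 frames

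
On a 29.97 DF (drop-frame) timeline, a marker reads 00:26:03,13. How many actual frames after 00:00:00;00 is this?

46855

Complete 10-minute blocks: 2, each 17982 frames → 35964.
Remaining 6 whole minutes in the current block: 1800 + 5 × 1798 = 10790 frames.
Within the current minute: 3 × 30 + 13 − 2 = 101 (labels ;00/;01 skipped at this minute). Total = 35964 + 10790 + 101 = 46855.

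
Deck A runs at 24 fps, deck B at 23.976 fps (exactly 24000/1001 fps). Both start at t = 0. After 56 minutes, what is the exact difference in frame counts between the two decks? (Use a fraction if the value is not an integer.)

11520/143 frames

56 min = 3360 s.
A emits 24 × 3360 = 80640 frames; B emits 24000/1001 × 3360 = 11520000/143.
Difference = 11520/143 frames (≈ 80.5594); B is behind A.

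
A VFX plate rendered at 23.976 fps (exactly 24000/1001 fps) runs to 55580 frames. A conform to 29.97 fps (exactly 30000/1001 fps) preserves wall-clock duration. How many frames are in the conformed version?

Target frames = source frames × (target rate / source rate) = 55580 × (30000/1001)/(24000/1001) = 55580 × 5/4 = 69475.

69475 frames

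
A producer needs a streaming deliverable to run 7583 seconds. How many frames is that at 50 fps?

Frames = 7583 × 50 = 379150.

379150 frames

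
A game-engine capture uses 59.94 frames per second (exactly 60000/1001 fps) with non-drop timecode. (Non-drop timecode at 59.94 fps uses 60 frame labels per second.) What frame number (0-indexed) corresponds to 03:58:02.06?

Total seconds to the label: (3 × 3600 + 58 × 60 + 2) = 14282.
Frame index = 14282 × 60 + 6 = 856926.

856926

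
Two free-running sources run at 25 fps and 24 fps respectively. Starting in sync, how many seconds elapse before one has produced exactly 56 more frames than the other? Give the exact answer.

The gap grows by |24 − 25| = 1 frame per second.
Time for a 56-frame gap: 56 ÷ (1) = 56 s.

56 seconds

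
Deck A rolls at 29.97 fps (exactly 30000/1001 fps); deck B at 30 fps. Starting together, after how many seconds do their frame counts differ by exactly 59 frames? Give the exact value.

59059/30 seconds

The gap grows by |30 − 30000/1001| = 30/1001 frames per second.
Time for a 59-frame gap: 59 ÷ (30/1001) = 59059/30 s.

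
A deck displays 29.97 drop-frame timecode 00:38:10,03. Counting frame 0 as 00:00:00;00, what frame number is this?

68633

As if non-drop at 30 labels/s: (0 × 3600 + 38 × 60 + 10) × 30 + 3 = 68703.
Minute boundaries passed: 38; those not divisible by 10: 38 − 3 = 35; dropped labels = 2 × 35 = 70.
Actual frame index = 68703 − 70 = 68633.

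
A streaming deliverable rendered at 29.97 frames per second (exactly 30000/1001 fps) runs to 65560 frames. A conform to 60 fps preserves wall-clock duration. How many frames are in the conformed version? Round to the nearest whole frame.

Frames at target rate = 65560 × (60) / (30000/1001) = 3281278/25 ≈ 131251.120.
Nearest whole frame: 131251.

131251 frames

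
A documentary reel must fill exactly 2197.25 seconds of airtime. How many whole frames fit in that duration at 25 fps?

Frames = 2197.25 × 25 = 219725/4 ≈ 54931.2500.
Complete frames: 54931.

54931 frames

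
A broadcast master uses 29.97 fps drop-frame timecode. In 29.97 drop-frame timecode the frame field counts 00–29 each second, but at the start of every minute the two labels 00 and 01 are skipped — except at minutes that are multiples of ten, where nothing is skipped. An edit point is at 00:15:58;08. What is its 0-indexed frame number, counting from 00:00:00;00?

As if non-drop at 30 labels/s: (0 × 3600 + 15 × 60 + 58) × 30 + 8 = 28748.
Minute boundaries passed: 15; those not divisible by 10: 15 − 1 = 14; dropped labels = 2 × 14 = 28.
Actual frame index = 28748 − 28 = 28720.

28720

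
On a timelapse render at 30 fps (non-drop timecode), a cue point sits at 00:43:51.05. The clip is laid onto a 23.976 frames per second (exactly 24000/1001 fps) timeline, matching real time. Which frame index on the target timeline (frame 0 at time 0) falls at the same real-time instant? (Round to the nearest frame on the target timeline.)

Source frame index: (0×3600 + 43×60 + 51) × 30 + 5 = 78935.
Real time: 78935 / (30) = 15787/6 s.
Target frame: (15787/6) × (24000/1001) = 63148000/1001 ≈ 63084.915 → 63085.

frame 63085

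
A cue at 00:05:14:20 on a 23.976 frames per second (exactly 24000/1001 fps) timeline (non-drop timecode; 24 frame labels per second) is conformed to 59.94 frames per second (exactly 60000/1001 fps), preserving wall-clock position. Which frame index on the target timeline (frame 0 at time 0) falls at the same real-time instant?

frame 18890

Source frame index: (0×3600 + 5×60 + 14) × 24 + 20 = 7556.
Real time: 7556 / (24000/1001) = 1890889/6000 s.
Target frame: (1890889/6000) × (60000/1001) = 18890.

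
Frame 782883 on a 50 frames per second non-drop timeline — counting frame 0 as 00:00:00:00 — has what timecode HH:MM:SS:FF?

04:20:57:33

782883 ÷ 50 = 15657 full seconds, remainder 33 frames.
15657 s = 4 h 20 min 57 s.
Timecode: 04:20:57:33.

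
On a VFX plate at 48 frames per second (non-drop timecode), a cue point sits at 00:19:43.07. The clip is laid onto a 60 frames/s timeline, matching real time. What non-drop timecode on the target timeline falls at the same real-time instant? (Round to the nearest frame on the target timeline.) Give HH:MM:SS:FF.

00:19:43:09

Source frame index: (0×3600 + 19×60 + 43) × 48 + 7 = 56791.
Real time: 56791 / (48) = 56791/48 s.
Target frame: (56791/48) × (60) = 283955/4 ≈ 70988.750 → 70989.
At 60 labels/s: frame 70989 → 00:19:43:09.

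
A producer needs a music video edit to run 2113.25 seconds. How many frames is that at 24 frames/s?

Frames = 2113.25 × 24 = 50718.

50718 frames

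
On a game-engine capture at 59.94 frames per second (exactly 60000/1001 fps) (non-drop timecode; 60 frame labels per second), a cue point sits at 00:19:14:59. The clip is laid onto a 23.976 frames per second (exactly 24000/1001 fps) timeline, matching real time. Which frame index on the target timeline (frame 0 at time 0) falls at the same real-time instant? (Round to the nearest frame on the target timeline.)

frame 27720

Source frame index: (0×3600 + 19×60 + 14) × 60 + 59 = 69299.
Real time: 69299 / (60000/1001) = 69368299/60000 s.
Target frame: (69368299/60000) × (24000/1001) = 138598/5 ≈ 27719.600 → 27720.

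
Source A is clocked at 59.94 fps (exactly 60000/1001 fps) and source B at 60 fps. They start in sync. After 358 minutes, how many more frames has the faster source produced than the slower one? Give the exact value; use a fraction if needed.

1288800/1001 frames

358 min = 21480 s.
A emits 60000/1001 × 21480 = 1288800000/1001 frames; B emits 60 × 21480 = 1288800.
Difference = 1288800/1001 frames (≈ 1287.5125); B is ahead of A.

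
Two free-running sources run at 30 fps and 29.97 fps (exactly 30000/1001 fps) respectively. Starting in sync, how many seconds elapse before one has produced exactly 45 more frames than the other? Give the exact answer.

1501.5 seconds

The gap grows by |30000/1001 − 30| = 30/1001 frames per second.
Time for a 45-frame gap: 45 ÷ (30/1001) = 1501.5 s.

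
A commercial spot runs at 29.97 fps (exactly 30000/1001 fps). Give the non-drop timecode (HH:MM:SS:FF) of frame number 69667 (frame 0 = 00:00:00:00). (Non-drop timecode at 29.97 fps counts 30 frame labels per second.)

69667 ÷ 30 = 2322 full seconds, remainder 7 frames.
2322 s = 0 h 38 min 42 s.
Timecode: 00:38:42:07.

00:38:42:07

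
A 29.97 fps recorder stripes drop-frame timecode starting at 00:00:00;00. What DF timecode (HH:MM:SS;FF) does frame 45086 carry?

Ten DF minutes hold 17982 frames, so frame 45086 lies in block 2 (frames 35964–53945) with 9122 frames into that block.
The block's first minute is 1800 frames and the rest 1798 each; 9122 frames reaches minute 5, so 2 × 18 + 5 × 2 = 46 labels have been skipped so far.
Adding those back, label number 45086 + 46 = 45132 at 30 labels/s is 1504 s + 12 f = 0 h 25 min 4 s frame 12, i.e. 00:25:04;12.

00:25:04;12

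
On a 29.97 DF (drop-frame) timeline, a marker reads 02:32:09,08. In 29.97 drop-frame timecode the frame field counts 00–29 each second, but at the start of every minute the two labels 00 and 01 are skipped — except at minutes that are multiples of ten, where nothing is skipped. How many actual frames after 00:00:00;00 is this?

273604

Complete 10-minute blocks: 15, each 17982 frames → 269730.
Remaining 2 whole minutes in the current block: 1800 + 1 × 1798 = 3598 frames.
Within the current minute: 9 × 30 + 8 − 2 = 276 (labels ;00/;01 skipped at this minute). Total = 269730 + 3598 + 276 = 273604.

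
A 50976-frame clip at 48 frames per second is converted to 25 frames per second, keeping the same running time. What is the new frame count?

Target frames = source frames × (target rate / source rate) = 50976 × (25)/(48) = 50976 × 25/48 = 26550.

26550 frames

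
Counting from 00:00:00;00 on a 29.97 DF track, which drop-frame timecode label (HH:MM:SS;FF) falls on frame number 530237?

04:54:52;07

Each 10-minute DF block holds 10 × 60 × 30 − 9 × 2 = 17982 frames. 530237 ÷ 17982 → 29 full blocks, remainder 8759.
Within the partial block the first minute is 1800 frames and each further minute 1798, so 4 further minute boundaries passed. Total skipped labels = 18 × 29 + 2 × 4 = 530.
Non-drop label index = 530237 + 530 = 530767; at 30 labels/s that is 04:54:52:07, i.e. DF 04:54:52;07.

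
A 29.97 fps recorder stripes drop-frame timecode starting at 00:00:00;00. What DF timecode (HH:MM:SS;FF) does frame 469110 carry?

04:20:52;18

Ten DF minutes hold 17982 frames, so frame 469110 lies in block 26 (frames 467532–485513) with 1578 frames into that block.
The block's first minute is 1800 frames and the rest 1798 each; 1578 frames reaches minute 0, so 26 × 18 + 0 × 2 = 468 labels have been skipped so far.
Adding those back, label number 469110 + 468 = 469578 at 30 labels/s is 15652 s + 18 f = 4 h 20 min 52 s frame 18, i.e. 04:20:52;18.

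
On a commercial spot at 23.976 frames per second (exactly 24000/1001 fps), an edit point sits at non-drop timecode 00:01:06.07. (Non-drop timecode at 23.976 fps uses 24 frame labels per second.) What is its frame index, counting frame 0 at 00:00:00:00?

Total seconds to the label: (0 × 3600 + 1 × 60 + 6) = 66.
Frame index = 66 × 24 + 7 = 1591.

frame 1591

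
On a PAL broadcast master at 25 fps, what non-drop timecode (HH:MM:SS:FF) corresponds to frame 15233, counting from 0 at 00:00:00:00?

00:10:09:08

15233 ÷ 25 = 609 full seconds, remainder 8 frames.
609 s = 0 h 10 min 9 s.
Timecode: 00:10:09:08.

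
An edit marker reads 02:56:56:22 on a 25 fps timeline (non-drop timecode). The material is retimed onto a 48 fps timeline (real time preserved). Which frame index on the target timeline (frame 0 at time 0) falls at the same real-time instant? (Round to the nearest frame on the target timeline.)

Source frame index: (2×3600 + 56×60 + 56) × 25 + 22 = 265422.
Real time: 265422 / (25) = 265422/25 s.
Target frame: (265422/25) × (48) = 12740256/25 ≈ 509610.240 → 509610.

frame 509610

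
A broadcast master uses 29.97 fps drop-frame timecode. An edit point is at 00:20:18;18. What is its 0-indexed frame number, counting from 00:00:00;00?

36522

As if non-drop at 30 labels/s: (0 × 3600 + 20 × 60 + 18) × 30 + 18 = 36558.
Minute boundaries passed: 20; those not divisible by 10: 20 − 2 = 18; dropped labels = 2 × 18 = 36.
Actual frame index = 36558 − 36 = 36522.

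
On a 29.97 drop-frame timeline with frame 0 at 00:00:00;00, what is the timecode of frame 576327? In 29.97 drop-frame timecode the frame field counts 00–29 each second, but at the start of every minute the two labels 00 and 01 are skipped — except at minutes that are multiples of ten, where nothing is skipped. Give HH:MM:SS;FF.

05:20:30;03

Ten DF minutes hold 17982 frames, so frame 576327 lies in block 32 (frames 575424–593405) with 903 frames into that block.
The block's first minute is 1800 frames and the rest 1798 each; 903 frames reaches minute 0, so 32 × 18 + 0 × 2 = 576 labels have been skipped so far.
Adding those back, label number 576327 + 576 = 576903 at 30 labels/s is 19230 s + 3 f = 5 h 20 min 30 s frame 3, i.e. 05:20:30;03.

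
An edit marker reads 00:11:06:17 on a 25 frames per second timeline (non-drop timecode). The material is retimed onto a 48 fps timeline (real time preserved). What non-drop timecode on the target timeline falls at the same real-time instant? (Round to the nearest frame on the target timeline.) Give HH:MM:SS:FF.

Source frame index: (0×3600 + 11×60 + 6) × 25 + 17 = 16667.
Real time: 16667 / (25) = 16667/25 s.
Target frame: (16667/25) × (48) = 800016/25 ≈ 32000.640 → 32001.
At 48 labels/s: frame 32001 → 00:11:06:33.

00:11:06:33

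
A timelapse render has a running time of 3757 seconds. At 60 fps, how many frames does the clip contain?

225420 frames

Frames = 3757 × 60 = 225420.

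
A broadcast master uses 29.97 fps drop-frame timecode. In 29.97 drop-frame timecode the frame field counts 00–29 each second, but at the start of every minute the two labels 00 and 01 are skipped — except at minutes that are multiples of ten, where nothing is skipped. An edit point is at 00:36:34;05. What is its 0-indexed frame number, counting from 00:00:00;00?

65759

Complete 10-minute blocks: 3, each 17982 frames → 53946.
Remaining 6 whole minutes in the current block: 1800 + 5 × 1798 = 10790 frames.
Within the current minute: 34 × 30 + 5 − 2 = 1023 (labels ;00/;01 skipped at this minute). Total = 53946 + 10790 + 1023 = 65759.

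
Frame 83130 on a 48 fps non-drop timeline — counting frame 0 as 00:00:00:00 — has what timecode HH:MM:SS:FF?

00:28:51:42

83130 ÷ 48 = 1731 full seconds, remainder 42 frames.
1731 s = 0 h 28 min 51 s.
Timecode: 00:28:51:42.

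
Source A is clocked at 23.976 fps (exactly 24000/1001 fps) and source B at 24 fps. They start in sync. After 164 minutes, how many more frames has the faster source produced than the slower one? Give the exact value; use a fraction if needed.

164 min = 9840 s.
A emits 24000/1001 × 9840 = 236160000/1001 frames; B emits 24 × 9840 = 236160.
Difference = 236160/1001 frames (≈ 235.9241); B is ahead of A.

236160/1001 frames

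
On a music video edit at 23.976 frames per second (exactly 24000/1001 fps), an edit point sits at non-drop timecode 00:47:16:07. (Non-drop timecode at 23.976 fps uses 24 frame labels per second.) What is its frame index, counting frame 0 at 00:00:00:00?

Total seconds to the label: (0 × 3600 + 47 × 60 + 16) = 2836.
Frame index = 2836 × 24 + 7 = 68071.

frame 68071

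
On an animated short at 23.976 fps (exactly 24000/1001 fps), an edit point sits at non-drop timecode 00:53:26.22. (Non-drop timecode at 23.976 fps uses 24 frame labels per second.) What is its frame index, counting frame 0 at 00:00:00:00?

76966

Total seconds to the label: (0 × 3600 + 53 × 60 + 26) = 3206.
Frame index = 3206 × 24 + 22 = 76966.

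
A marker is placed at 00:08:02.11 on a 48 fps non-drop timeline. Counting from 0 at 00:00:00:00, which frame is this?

frame 23147

Total seconds to the label: (0 × 3600 + 8 × 60 + 2) = 482.
Frame index = 482 × 48 + 11 = 23147.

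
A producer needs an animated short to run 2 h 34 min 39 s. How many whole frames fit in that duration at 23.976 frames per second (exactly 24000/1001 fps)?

2 h 34 min 39 s = 9279 s.
Frames = 9279 × 24000/1001 = 222696000/1001 ≈ 222473.5265.
Complete frames: 222473.

222473 frames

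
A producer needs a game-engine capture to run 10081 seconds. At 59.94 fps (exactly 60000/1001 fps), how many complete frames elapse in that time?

Frames = 10081 × 60000/1001 = 604860000/1001 ≈ 604255.7443.
Complete frames: 604255.

604255 frames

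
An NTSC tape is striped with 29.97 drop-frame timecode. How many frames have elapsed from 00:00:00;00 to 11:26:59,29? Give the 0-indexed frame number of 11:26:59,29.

1235363

As if non-drop at 30 labels/s: (11 × 3600 + 26 × 60 + 59) × 30 + 29 = 1236599.
Minute boundaries passed: 686; those not divisible by 10: 686 − 68 = 618; dropped labels = 2 × 618 = 1236.
Actual frame index = 1236599 − 1236 = 1235363.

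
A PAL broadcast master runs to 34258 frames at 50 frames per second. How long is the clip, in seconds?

685.16 seconds

Running time = 34258 / (50) = 685.16 s.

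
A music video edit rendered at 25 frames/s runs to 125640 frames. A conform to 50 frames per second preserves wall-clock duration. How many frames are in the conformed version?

Target frames = source frames × (target rate / source rate) = 125640 × (50)/(25) = 125640 × 2 = 251280.

251280 frames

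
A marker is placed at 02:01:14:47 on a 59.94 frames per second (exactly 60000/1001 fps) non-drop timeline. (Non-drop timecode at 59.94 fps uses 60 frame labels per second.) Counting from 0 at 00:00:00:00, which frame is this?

Total seconds to the label: (2 × 3600 + 1 × 60 + 14) = 7274.
Frame index = 7274 × 60 + 47 = 436487.

frame 436487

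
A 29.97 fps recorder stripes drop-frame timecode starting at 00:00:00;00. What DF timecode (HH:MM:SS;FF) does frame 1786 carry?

00:00:59;16

Ten DF minutes hold 17982 frames, so frame 1786 lies in block 0 (frames 0–17981) with 1786 frames into that block.
The block's first minute is 1800 frames and the rest 1798 each; 1786 frames reaches minute 0, so 0 × 18 + 0 × 2 = 0 labels have been skipped so far.
Adding those back, label number 1786 + 0 = 1786 at 30 labels/s is 59 s + 16 f = 0 h 0 min 59 s frame 16, i.e. 00:00:59;16.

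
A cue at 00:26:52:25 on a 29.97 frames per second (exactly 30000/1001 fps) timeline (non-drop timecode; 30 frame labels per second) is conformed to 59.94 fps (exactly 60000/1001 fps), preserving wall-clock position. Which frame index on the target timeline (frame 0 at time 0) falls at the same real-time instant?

Source frame index: (0×3600 + 26×60 + 52) × 30 + 25 = 48385.
Real time: 48385 / (30000/1001) = 9686677/6000 s.
Target frame: (9686677/6000) × (60000/1001) = 96770.

frame 96770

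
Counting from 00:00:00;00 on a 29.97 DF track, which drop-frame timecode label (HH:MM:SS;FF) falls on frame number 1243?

00:00:41;13

Each 10-minute DF block holds 10 × 60 × 30 − 9 × 2 = 17982 frames. 1243 ÷ 17982 → 0 full blocks, remainder 1243.
Within the partial block the first minute is 1800 frames and each further minute 1798, so 0 further minute boundaries passed. Total skipped labels = 18 × 0 + 2 × 0 = 0.
Non-drop label index = 1243 + 0 = 1243; at 30 labels/s that is 00:00:41:13, i.e. DF 00:00:41;13.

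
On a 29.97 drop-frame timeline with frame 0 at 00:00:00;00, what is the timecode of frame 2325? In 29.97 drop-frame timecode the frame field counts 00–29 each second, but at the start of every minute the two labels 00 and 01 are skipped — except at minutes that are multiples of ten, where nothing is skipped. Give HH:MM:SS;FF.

Ten DF minutes hold 17982 frames, so frame 2325 lies in block 0 (frames 0–17981) with 2325 frames into that block.
The block's first minute is 1800 frames and the rest 1798 each; 2325 frames reaches minute 1, so 0 × 18 + 1 × 2 = 2 labels have been skipped so far.
Adding those back, label number 2325 + 2 = 2327 at 30 labels/s is 77 s + 17 f = 0 h 1 min 17 s frame 17, i.e. 00:01:17;17.

00:01:17;17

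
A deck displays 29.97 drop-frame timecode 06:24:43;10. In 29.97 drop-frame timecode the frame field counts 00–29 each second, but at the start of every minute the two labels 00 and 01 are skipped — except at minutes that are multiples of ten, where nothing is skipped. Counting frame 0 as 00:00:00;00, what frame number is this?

691808

Complete 10-minute blocks: 38, each 17982 frames → 683316.
Remaining 4 whole minutes in the current block: 1800 + 3 × 1798 = 7194 frames.
Within the current minute: 43 × 30 + 10 − 2 = 1298 (labels ;00/;01 skipped at this minute). Total = 683316 + 7194 + 1298 = 691808.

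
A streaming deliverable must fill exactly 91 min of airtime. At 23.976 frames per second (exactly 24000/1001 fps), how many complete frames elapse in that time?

130909 frames

91 min = 5460 s.
Frames = 5460 × 24000/1001 = 1440000/11 ≈ 130909.0909.
Complete frames: 130909.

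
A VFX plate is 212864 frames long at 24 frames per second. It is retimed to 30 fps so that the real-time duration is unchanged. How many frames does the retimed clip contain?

Target frames = source frames × (target rate / source rate) = 212864 × (30)/(24) = 212864 × 5/4 = 266080.

266080 frames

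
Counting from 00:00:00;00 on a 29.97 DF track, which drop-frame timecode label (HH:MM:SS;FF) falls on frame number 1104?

Each 10-minute DF block holds 10 × 60 × 30 − 9 × 2 = 17982 frames. 1104 ÷ 17982 → 0 full blocks, remainder 1104.
Within the partial block the first minute is 1800 frames and each further minute 1798, so 0 further minute boundaries passed. Total skipped labels = 18 × 0 + 2 × 0 = 0.
Non-drop label index = 1104 + 0 = 1104; at 30 labels/s that is 00:00:36:24, i.e. DF 00:00:36;24.

00:00:36;24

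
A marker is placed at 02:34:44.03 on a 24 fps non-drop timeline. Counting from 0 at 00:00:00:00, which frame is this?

Total seconds to the label: (2 × 3600 + 34 × 60 + 44) = 9284.
Frame index = 9284 × 24 + 3 = 222819.

frame 222819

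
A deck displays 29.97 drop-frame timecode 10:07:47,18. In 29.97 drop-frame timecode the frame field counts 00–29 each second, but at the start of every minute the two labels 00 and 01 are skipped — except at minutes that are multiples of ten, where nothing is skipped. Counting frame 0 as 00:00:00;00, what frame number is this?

As if non-drop at 30 labels/s: (10 × 3600 + 7 × 60 + 47) × 30 + 18 = 1094028.
Minute boundaries passed: 607; those not divisible by 10: 607 − 60 = 547; dropped labels = 2 × 547 = 1094.
Actual frame index = 1094028 − 1094 = 1092934.

1092934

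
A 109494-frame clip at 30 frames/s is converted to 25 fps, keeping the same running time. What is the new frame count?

Frames at target rate = 109494 × (25) / (30) = 91245.

91245 frames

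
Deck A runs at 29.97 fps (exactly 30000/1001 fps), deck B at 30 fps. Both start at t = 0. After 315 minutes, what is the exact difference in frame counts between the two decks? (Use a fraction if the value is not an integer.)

315 min = 18900 s.
A emits 30000/1001 × 18900 = 81000000/143 frames; B emits 30 × 18900 = 567000.
Difference = 81000/143 frames (≈ 566.4336); B is ahead of A.

81000/143 frames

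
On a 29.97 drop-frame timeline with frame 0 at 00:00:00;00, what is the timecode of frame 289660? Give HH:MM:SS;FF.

Ten DF minutes hold 17982 frames, so frame 289660 lies in block 16 (frames 287712–305693) with 1948 frames into that block.
The block's first minute is 1800 frames and the rest 1798 each; 1948 frames reaches minute 1, so 16 × 18 + 1 × 2 = 290 labels have been skipped so far.
Adding those back, label number 289660 + 290 = 289950 at 30 labels/s is 9665 s + 0 f = 2 h 41 min 5 s frame 0, i.e. 02:41:05;00.

02:41:05;00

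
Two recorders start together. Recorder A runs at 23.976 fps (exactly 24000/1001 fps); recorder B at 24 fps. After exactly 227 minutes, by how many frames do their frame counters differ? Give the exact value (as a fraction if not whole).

326880/1001 frames

227 min = 13620 s.
A emits 24000/1001 × 13620 = 326880000/1001 frames; B emits 24 × 13620 = 326880.
Difference = 326880/1001 frames (≈ 326.5534); B is ahead of A.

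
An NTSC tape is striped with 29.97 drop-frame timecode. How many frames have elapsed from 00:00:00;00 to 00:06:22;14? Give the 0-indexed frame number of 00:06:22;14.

As if non-drop at 30 labels/s: (0 × 3600 + 6 × 60 + 22) × 30 + 14 = 11474.
Minute boundaries passed: 6; those not divisible by 10: 6 − 0 = 6; dropped labels = 2 × 6 = 12.
Actual frame index = 11474 − 12 = 11462.

11462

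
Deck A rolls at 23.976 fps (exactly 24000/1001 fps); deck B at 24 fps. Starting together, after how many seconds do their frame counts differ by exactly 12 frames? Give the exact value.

The gap grows by |24 − 24000/1001| = 24/1001 frames per second.
Time for a 12-frame gap: 12 ÷ (24/1001) = 500.5 s.

500.5 seconds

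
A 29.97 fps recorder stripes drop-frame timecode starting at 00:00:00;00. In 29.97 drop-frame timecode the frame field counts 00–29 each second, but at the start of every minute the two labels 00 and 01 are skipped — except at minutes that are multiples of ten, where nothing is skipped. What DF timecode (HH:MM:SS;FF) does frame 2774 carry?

00:01:32;16

Each 10-minute DF block holds 10 × 60 × 30 − 9 × 2 = 17982 frames. 2774 ÷ 17982 → 0 full blocks, remainder 2774.
Within the partial block the first minute is 1800 frames and each further minute 1798, so 1 further minute boundary passed. Total skipped labels = 18 × 0 + 2 × 1 = 2.
Non-drop label index = 2774 + 2 = 2776; at 30 labels/s that is 00:01:32:16, i.e. DF 00:01:32;16.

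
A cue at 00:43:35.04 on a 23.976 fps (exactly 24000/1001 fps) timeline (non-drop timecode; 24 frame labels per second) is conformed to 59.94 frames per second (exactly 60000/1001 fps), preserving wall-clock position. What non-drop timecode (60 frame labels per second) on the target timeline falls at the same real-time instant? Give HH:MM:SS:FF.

Source frame index: (0×3600 + 43×60 + 35) × 24 + 4 = 62764.
Real time: 62764 / (24000/1001) = 15706691/6000 s.
Target frame: (15706691/6000) × (60000/1001) = 156910.
At 60 labels/s: frame 156910 → 00:43:35:10.

00:43:35:10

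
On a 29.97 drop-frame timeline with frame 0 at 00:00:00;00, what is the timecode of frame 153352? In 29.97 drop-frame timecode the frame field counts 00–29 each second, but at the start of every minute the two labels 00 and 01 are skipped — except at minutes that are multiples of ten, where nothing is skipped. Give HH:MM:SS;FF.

01:25:16;26

Each 10-minute DF block holds 10 × 60 × 30 − 9 × 2 = 17982 frames. 153352 ÷ 17982 → 8 full blocks, remainder 9496.
Within the partial block the first minute is 1800 frames and each further minute 1798, so 5 further minute boundaries passed. Total skipped labels = 18 × 8 + 2 × 5 = 154.
Non-drop label index = 153352 + 154 = 153506; at 30 labels/s that is 01:25:16:26, i.e. DF 01:25:16;26.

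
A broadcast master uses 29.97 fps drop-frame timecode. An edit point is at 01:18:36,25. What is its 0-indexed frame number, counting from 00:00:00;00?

As if non-drop at 30 labels/s: (1 × 3600 + 18 × 60 + 36) × 30 + 25 = 141505.
Minute boundaries passed: 78; those not divisible by 10: 78 − 7 = 71; dropped labels = 2 × 71 = 142.
Actual frame index = 141505 − 142 = 141363.

141363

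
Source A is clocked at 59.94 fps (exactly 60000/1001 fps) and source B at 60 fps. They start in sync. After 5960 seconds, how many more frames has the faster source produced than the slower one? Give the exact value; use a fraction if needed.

357600/1001 frames

A emits 60000/1001 × 5960 = 357600000/1001 frames; B emits 60 × 5960 = 357600.
Difference = 357600/1001 frames (≈ 357.2428); B is ahead of A.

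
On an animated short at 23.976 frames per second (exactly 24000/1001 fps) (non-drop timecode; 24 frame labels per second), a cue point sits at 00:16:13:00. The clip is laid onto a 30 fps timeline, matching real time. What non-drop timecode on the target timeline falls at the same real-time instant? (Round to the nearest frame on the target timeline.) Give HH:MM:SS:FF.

Source frame index: (0×3600 + 16×60 + 13) × 24 + 0 = 23352.
Real time: 23352 / (24000/1001) = 973973/1000 s.
Target frame: (973973/1000) × (30) = 2921919/100 ≈ 29219.190 → 29219.
At 30 labels/s: frame 29219 → 00:16:13:29.

00:16:13:29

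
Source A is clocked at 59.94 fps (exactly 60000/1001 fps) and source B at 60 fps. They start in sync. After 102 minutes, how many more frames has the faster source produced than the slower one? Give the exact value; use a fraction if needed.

102 min = 6120 s.
A emits 60000/1001 × 6120 = 367200000/1001 frames; B emits 60 × 6120 = 367200.
Difference = 367200/1001 frames (≈ 366.8332); B is ahead of A.

367200/1001 frames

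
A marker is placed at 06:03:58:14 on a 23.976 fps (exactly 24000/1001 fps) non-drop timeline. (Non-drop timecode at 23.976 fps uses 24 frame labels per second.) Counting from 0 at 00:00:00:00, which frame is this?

Total seconds to the label: (6 × 3600 + 3 × 60 + 58) = 21838.
Frame index = 21838 × 24 + 14 = 524126.

frame 524126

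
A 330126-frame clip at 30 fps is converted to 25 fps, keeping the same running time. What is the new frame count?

275105 frames

Target frames = source frames × (target rate / source rate) = 330126 × (25)/(30) = 330126 × 5/6 = 275105.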